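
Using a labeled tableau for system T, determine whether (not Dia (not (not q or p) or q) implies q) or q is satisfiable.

1. (not Dia (not (not q or p) or q) implies q) or q, u
2. q, u   [or-rule on 1 (branches; this branch)]
Accessibility: uRu

Satisfiable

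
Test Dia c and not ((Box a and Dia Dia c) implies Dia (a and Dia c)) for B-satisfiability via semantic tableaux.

1. Dia c and not ((Box a and Dia Dia c) implies Dia (a and Dia c)), 0
2. Dia c, 0
3. not ((Box a and Dia Dia c) implies Dia (a and Dia c)), 0
4. Box a and Dia Dia c, 0
5. not Dia (a and Dia c), 0
6. Box a, 0
7. Dia Dia c, 0
8. not (a and Dia c), 0
9. a, 0
10. not Dia c, 0
11. not c, 0
12. c, 1
13. not (a and Dia c), 1
14. a, 1
15. not c, 1
Accessibility: 0R0, 0R1, 1R0, 1R1
Branch closes: c and not c both at 1.
Every branch closes; the branch above is one of them.

No, unsatisfiable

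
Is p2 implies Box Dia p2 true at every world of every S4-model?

Tableau for the negation not (p2 implies Box Dia p2):
1. not (p2 implies Box Dia p2), u
2. p2, u   [neg-implies-rule on 1]
3. not Box Dia p2, u   [neg-implies-rule on 1]
4. not Dia p2, v   [neg-Box-rule on 3: fresh world v, uRv]
5. not p2, v   [neg-Dia-rule on 4 via vRv]
Accessibility: uRu, uRv, vRv
The negation has an open branch (countermodel exists).

No, not valid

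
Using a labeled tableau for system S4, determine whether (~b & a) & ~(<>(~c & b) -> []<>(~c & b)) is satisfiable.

1. (~b & a) & ~(<>(~c & b) -> []<>(~c & b)), u
2. ~b & a, u
3. ~(<>(~c & b) -> []<>(~c & b)), u
4. ~b, u
5. a, u
6. <>(~c & b), u
7. ~[]<>(~c & b), u
8. ~c & b, v
9. ~c, v
10. b, v
11. ~<>(~c & b), w
12. ~(~c & b), w
13. ~b, w
Accessibility: uRu, uRv, uRw, vRv, wRw

Satisfiable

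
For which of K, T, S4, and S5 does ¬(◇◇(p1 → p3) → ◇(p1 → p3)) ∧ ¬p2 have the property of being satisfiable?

K, T

S4-tableau for the formula:
1. ¬(◇◇(p1 → p3) → ◇(p1 → p3)) ∧ ¬p2, 0
2. ¬(◇◇(p1 → p3) → ◇(p1 → p3)), 0
3. ¬p2, 0
4. ◇◇(p1 → p3), 0
5. ¬◇(p1 → p3), 0
6. ¬(p1 → p3), 0
7. p1, 0
8. ¬p3, 0
9. ◇(p1 → p3), 1
10. ¬(p1 → p3), 1
11. p1, 1
12. ¬p3, 1
13. p1 → p3, 2
14. ¬(p1 → p3), 2
15. p1, 2
16. ¬p3, 2
17. p3, 2
Accessibility: 0R0, 0R1, 0R2, 1R1, 1R2, 2R2
Branch closes: p3 and ¬p3 both at 2.
Every branch closes (one shown): unsatisfiable in S4, hence also in S5 (every S5-frame is an S4-frame).
T-tableau for the formula:
1. ¬(◇◇(p1 → p3) → ◇(p1 → p3)) ∧ ¬p2, 0
2. ¬(◇◇(p1 → p3) → ◇(p1 → p3)), 0
3. ¬p2, 0
4. ◇◇(p1 → p3), 0
5. ¬◇(p1 → p3), 0
6. ¬(p1 → p3), 0
7. p1, 0
8. ¬p3, 0
9. ◇(p1 → p3), 1
10. ¬(p1 → p3), 1
11. p1, 1
12. ¬p3, 1
13. p1 → p3, 2
14. p3, 2
Accessibility: 0R0, 0R1, 1R1, 1R2, 2R2
Complete open branch: satisfiable in T, hence also in K (this T-model is also a K-model).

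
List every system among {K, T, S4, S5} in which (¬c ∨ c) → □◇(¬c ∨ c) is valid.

K-tableau for the negation ¬((¬c ∨ c) → □◇(¬c ∨ c)):
1. ¬((¬c ∨ c) → □◇(¬c ∨ c)), w0
2. ¬c ∨ c, w0
3. ¬□◇(¬c ∨ c), w0
4. c, w0
5. ¬◇(¬c ∨ c), w1
Accessibility: w0Rw1
Complete open branch: countermodel on a K-frame, so not valid in K.
T-tableau for the negation ¬((¬c ∨ c) → □◇(¬c ∨ c)):
1. ¬((¬c ∨ c) → □◇(¬c ∨ c)), w0
2. ¬c ∨ c, w0
3. ¬□◇(¬c ∨ c), w0
4. c, w0
5. ¬◇(¬c ∨ c), w1
6. ¬(¬c ∨ c), w1
7. c, w1
8. ¬c, w1
Accessibility: w0Rw0, w0Rw1, w1Rw1
Branch closes: c and ¬c both at w1.
Every branch closes (one shown): valid in T, hence also in S4, S5 (every theorem of T is a theorem of S4 and S5).

T, S4, S5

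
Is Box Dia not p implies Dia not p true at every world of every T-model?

Tableau for the negation not (Box Dia not p implies Dia not p):
1. not (Box Dia not p implies Dia not p), w0
2. Box Dia not p, w0   [neg-implies-rule on 1]
3. not Dia not p, w0   [neg-implies-rule on 1]
4. Dia not p, w0   [Box-rule on 2 via w0Rw0]
5. p, w0   [neg-Dia-rule on 3 via w0Rw0]
6. not p, w1   [Dia-rule on 4: fresh world w1, w0Rw1]
7. Dia not p, w1   [Box-rule on 2 via w0Rw1]
8. p, w1   [neg-Dia-rule on 3 via w0Rw1]
Accessibility: w0Rw0, w0Rw1, w1Rw1
Branch closes: p and not p both at w1.
Every branch of the negation's tableau closes; the branch above is one of them.

Valid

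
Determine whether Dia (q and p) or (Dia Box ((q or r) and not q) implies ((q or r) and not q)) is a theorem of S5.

Tableau for the negation not (Dia (q and p) or (Dia Box ((q or r) and not q) implies ((q or r) and not q))):
1. not (Dia (q and p) or (Dia Box ((q or r) and not q) implies ((q or r) and not q))), u
2. not Dia (q and p), u   [neg-or-rule on 1]
3. not (Dia Box ((q or r) and not q) implies ((q or r) and not q)), u   [neg-or-rule on 1]
4. Dia Box ((q or r) and not q), u   [neg-implies-rule on 3]
5. not ((q or r) and not q), u   [neg-implies-rule on 3]
6. not (q and p), u   [neg-Dia-rule on 2 via uRu]
7. not (q or r), u   [neg-and-rule on 5 (branches; this branch)]
8. not q, u   [neg-or-rule on 7]
9. not r, u   [neg-or-rule on 7]
10. not p, u   [neg-and-rule on 6 (branches; this branch)]
11. Box ((q or r) and not q), v   [Dia-rule on 4: fresh world v, uRv]
12. not (q and p), v   [neg-Dia-rule on 2 via uRv]
13. (q or r) and not q, u   [Box-rule on 11 via vRu]
14. q or r, u   [and-rule on 13]
15. (q or r) and not q, v   [Box-rule on 11 via vRv]
16. q or r, v   [and-rule on 15]
17. not q, v   [and-rule on 15]
18. not p, v   [neg-and-rule on 12 (branches; this branch)]
19. r, u   [or-rule on 14 (branches; this branch)]
Accessibility: uRu, uRv, vRu, vRv
Branch closes: r and not r both at u.
All branches of the negation close; one closing branch shown above.

Valid in S5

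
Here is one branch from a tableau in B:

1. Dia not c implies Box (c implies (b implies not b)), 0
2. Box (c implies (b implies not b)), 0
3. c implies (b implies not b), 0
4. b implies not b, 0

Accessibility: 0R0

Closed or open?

No, open

There is no literal clash: for every atom and world, at most one sign appears.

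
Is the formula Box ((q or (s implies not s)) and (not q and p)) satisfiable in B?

1. Box ((q or (s implies not s)) and (not q and p)), w0
2. (q or (s implies not s)) and (not q and p), w0
3. q or (s implies not s), w0
4. not q and p, w0
5. not q, w0
6. p, w0
7. s implies not s, w0
8. not s, w0
Accessibility: w0Rw0

Yes, satisfiable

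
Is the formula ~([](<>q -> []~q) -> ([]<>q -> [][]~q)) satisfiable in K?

Unsatisfiable (every branch closes)

1. ~([](<>q -> []~q) -> ([]<>q -> [][]~q)), w0
2. [](<>q -> []~q), w0
3. ~([]<>q -> [][]~q), w0
4. []<>q, w0
5. ~[][]~q, w0
6. ~[]~q, w1
7. <>q -> []~q, w1
8. <>q, w1
9. []~q, w1
10. q, w2
11. ~q, w2
Accessibility: w0Rw1, w1Rw2
Branch closes: q and ~q both at w2.
(One branch shown.) All branches close.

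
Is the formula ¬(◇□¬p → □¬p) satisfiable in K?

Yes, satisfiable

1. ¬(◇□¬p → □¬p), 0
2. ◇□¬p, 0
3. ¬□¬p, 0
4. □¬p, 1
5. p, 2
Accessibility: 0R1, 0R2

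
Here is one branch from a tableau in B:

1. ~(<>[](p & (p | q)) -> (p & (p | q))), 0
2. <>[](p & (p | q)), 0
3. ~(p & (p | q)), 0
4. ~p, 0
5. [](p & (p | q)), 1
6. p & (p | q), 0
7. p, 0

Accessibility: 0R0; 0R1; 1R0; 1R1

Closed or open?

Both p and ~p appear at 0.

Closed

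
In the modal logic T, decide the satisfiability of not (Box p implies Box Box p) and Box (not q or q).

1. not (Box p implies Box Box p) and Box (not q or q), u
2. not (Box p implies Box Box p), u
3. Box (not q or q), u
4. Box p, u
5. not Box Box p, u
6. not q or q, u
7. p, u
8. q, u
9. not Box p, v
10. not q or q, v
11. p, v
12. q, v
13. not p, w
Accessibility: uRu, uRv, vRv, vRw, wRw

Satisfiable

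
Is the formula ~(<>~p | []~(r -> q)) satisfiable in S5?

1. ~(<>~p | []~(r -> q)), u
2. ~<>~p, u
3. ~[]~(r -> q), u
4. p, u
5. r -> q, v
6. p, v
7. q, v
Accessibility: uRu, uRv, vRu, vRv

Satisfiable (open branch found)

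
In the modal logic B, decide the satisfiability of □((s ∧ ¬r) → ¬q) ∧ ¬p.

Satisfiable

1. □((s ∧ ¬r) → ¬q) ∧ ¬p, u
2. □((s ∧ ¬r) → ¬q), u
3. ¬p, u
4. (s ∧ ¬r) → ¬q, u
5. ¬q, u
Accessibility: uRu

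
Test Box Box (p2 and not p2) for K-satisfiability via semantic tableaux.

1. Box Box (p2 and not p2), w0

Satisfiable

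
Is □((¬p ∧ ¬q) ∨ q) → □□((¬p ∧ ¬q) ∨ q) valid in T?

Tableau for the negation ¬(□((¬p ∧ ¬q) ∨ q) → □□((¬p ∧ ¬q) ∨ q)):
1. ¬(□((¬p ∧ ¬q) ∨ q) → □□((¬p ∧ ¬q) ∨ q)), w0
2. □((¬p ∧ ¬q) ∨ q), w0
3. ¬□□((¬p ∧ ¬q) ∨ q), w0
4. (¬p ∧ ¬q) ∨ q, w0
5. q, w0
6. ¬□((¬p ∧ ¬q) ∨ q), w1
7. (¬p ∧ ¬q) ∨ q, w1
8. q, w1
9. ¬((¬p ∧ ¬q) ∨ q), w2
10. ¬(¬p ∧ ¬q), w2
11. ¬q, w2
12. p, w2
Accessibility: w0Rw0, w0Rw1, w1Rw1, w1Rw2, w2Rw2
The negation has an open branch (countermodel exists).

Not valid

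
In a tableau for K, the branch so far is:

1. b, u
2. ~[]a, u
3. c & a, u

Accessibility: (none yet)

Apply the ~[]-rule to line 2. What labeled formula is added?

a fresh world v with uRv, and ~a at v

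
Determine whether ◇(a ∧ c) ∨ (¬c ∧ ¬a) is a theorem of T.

No, not valid

Tableau for the negation ¬(◇(a ∧ c) ∨ (¬c ∧ ¬a)):
1. ¬(◇(a ∧ c) ∨ (¬c ∧ ¬a)), 0
2. ¬◇(a ∧ c), 0
3. ¬(¬c ∧ ¬a), 0
4. ¬(a ∧ c), 0
5. a, 0
6. ¬c, 0
Accessibility: 0R0
The negation has an open branch (countermodel exists).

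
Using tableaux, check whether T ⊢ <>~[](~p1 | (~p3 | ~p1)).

Tableau for the negation ~<>~[](~p1 | (~p3 | ~p1)):
1. ~<>~[](~p1 | (~p3 | ~p1)), w0
2. [](~p1 | (~p3 | ~p1)), w0
3. ~p1 | (~p3 | ~p1), w0
4. ~p3 | ~p1, w0
5. ~p1, w0
Accessibility: w0Rw0
The negation has an open branch (countermodel exists).

Not valid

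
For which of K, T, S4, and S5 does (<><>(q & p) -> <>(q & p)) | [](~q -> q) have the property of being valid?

S4-tableau for the negation ~((<><>(q & p) -> <>(q & p)) | [](~q -> q)):
1. ~((<><>(q & p) -> <>(q & p)) | [](~q -> q)), 0
2. ~(<><>(q & p) -> <>(q & p)), 0   [~|-rule on 1]
3. ~[](~q -> q), 0   [~|-rule on 1]
4. <><>(q & p), 0   [~->-rule on 2]
5. ~<>(q & p), 0   [~->-rule on 2]
6. ~(q & p), 0   [~<>-rule on 5 via 0R0]
7. ~p, 0   [~&-rule on 6 (branches; this branch)]
8. ~(~q -> q), 1   [~[]-rule on 3: fresh world 1, 0R1]
9. ~q, 1   [~->-rule on 8]
10. ~(q & p), 1   [~<>-rule on 5 via 0R1]
11. ~p, 1   [~&-rule on 10 (branches; this branch)]
12. <>(q & p), 2   [<>-rule on 4: fresh world 2, 0R2]
13. ~(q & p), 2   [~<>-rule on 5 via 0R2]
14. ~p, 2   [~&-rule on 13 (branches; this branch)]
15. q & p, 3   [<>-rule on 12: fresh world 3, 2R3]
16. q, 3   [&-rule on 15]
17. p, 3   [&-rule on 15]
18. ~(q & p), 3   [~<>-rule on 5 via 0R3]
19. ~p, 3   [~&-rule on 18 (branches; this branch)]
Accessibility: 0R0, 0R1, 0R2, 0R3, 1R1, 2R2, 2R3, 3R3
Branch closes: p and ~p both at 3.
Every branch closes (one shown): valid in S4, hence also in S5 (every theorem of S4 is a theorem of S5).
T-tableau for the negation ~((<><>(q & p) -> <>(q & p)) | [](~q -> q)):
1. ~((<><>(q & p) -> <>(q & p)) | [](~q -> q)), 0
2. ~(<><>(q & p) -> <>(q & p)), 0   [~|-rule on 1]
3. ~[](~q -> q), 0   [~|-rule on 1]
4. <><>(q & p), 0   [~->-rule on 2]
5. ~<>(q & p), 0   [~->-rule on 2]
6. ~(q & p), 0   [~<>-rule on 5 via 0R0]
7. ~p, 0   [~&-rule on 6 (branches; this branch)]
8. ~(~q -> q), 1   [~[]-rule on 3: fresh world 1, 0R1]
9. ~q, 1   [~->-rule on 8]
10. ~(q & p), 1   [~<>-rule on 5 via 0R1]
11. ~p, 1   [~&-rule on 10 (branches; this branch)]
12. <>(q & p), 2   [<>-rule on 4: fresh world 2, 0R2]
13. ~(q & p), 2   [~<>-rule on 5 via 0R2]
14. ~p, 2   [~&-rule on 13 (branches; this branch)]
15. q & p, 3   [<>-rule on 12: fresh world 3, 2R3]
16. q, 3   [&-rule on 15]
17. p, 3   [&-rule on 15]
Accessibility: 0R0, 0R1, 0R2, 1R1, 2R2, 2R3, 3R3
Complete open branch: countermodel on a T-frame, so not valid in T, nor in K (the same frame is also a K-frame).

S4, S5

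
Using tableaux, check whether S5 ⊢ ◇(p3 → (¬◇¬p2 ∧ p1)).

Invalid (countermodel exists)

Tableau for the negation ¬◇(p3 → (¬◇¬p2 ∧ p1)):
1. ¬◇(p3 → (¬◇¬p2 ∧ p1)), w0
2. ¬(p3 → (¬◇¬p2 ∧ p1)), w0
3. p3, w0
4. ¬(¬◇¬p2 ∧ p1), w0
5. ¬p1, w0
Accessibility: w0Rw0
The negation has an open branch (countermodel exists).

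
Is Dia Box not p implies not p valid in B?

Yes, valid

Tableau for the negation not (Dia Box not p implies not p):
1. not (Dia Box not p implies not p), u
2. Dia Box not p, u   [neg-implies-rule on 1]
3. p, u   [neg-implies-rule on 1]
4. Box not p, v   [Dia-rule on 2: fresh world v, uRv]
5. not p, u   [Box-rule on 4 via vRu]
Accessibility: uRu, uRv, vRu, vRv
Branch closes: p and not p both at u.
Every branch of the negation's tableau closes; the branch above is one of them.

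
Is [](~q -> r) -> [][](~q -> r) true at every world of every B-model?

No, not valid

Tableau for the negation ~([](~q -> r) -> [][](~q -> r)):
1. ~([](~q -> r) -> [][](~q -> r)), 0
2. [](~q -> r), 0
3. ~[][](~q -> r), 0
4. ~q -> r, 0
5. r, 0
6. ~[](~q -> r), 1
7. ~q -> r, 1
8. r, 1
9. ~(~q -> r), 2
10. ~q, 2
11. ~r, 2
Accessibility: 0R0, 0R1, 1R0, 1R1, 1R2, 2R1, 2R2
The negation has an open branch (countermodel exists).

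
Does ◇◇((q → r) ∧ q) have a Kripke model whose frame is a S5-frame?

1. ◇◇((q → r) ∧ q), w0
2. ◇((q → r) ∧ q), w1
3. (q → r) ∧ q, w2
4. q → r, w2
5. q, w2
6. r, w2
Accessibility: w0Rw0, w0Rw1, w0Rw2, w1Rw0, w1Rw1, w1Rw2, w2Rw0, w2Rw1, w2Rw2

Satisfiable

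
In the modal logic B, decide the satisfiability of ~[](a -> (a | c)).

1. ~[](a -> (a | c)), w0
2. ~(a -> (a | c)), w1
3. a, w1
4. ~(a | c), w1
5. ~a, w1
6. ~c, w1
Accessibility: w0Rw0, w0Rw1, w1Rw0, w1Rw1
Branch closes: a and ~a both at w1.
(One branch shown.) All branches close.

Unsatisfiable (every branch closes)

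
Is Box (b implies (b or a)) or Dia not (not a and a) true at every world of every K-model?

Valid in K

Tableau for the negation not (Box (b implies (b or a)) or Dia not (not a and a)):
1. not (Box (b implies (b or a)) or Dia not (not a and a)), u
2. not Box (b implies (b or a)), u
3. not Dia not (not a and a), u
4. not (b implies (b or a)), v
5. b, v
6. not (b or a), v
7. not b, v
8. not a, v
Accessibility: uRv
Branch closes: b and not b both at v.
All branches of the negation close; one closing branch shown above.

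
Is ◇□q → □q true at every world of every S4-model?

Invalid (countermodel exists)

Tableau for the negation ¬(◇□q → □q):
1. ¬(◇□q → □q), u
2. ◇□q, u
3. ¬□q, u
4. □q, v
5. q, v
6. ¬q, w
Accessibility: uRu, uRv, uRw, vRv, wRw
The negation has an open branch (countermodel exists).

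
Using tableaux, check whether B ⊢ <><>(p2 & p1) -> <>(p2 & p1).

Invalid (countermodel exists)

Tableau for the negation ~(<><>(p2 & p1) -> <>(p2 & p1)):
1. ~(<><>(p2 & p1) -> <>(p2 & p1)), w0
2. <><>(p2 & p1), w0   [~->-rule on 1]
3. ~<>(p2 & p1), w0   [~->-rule on 1]
4. ~(p2 & p1), w0   [~<>-rule on 3 via w0Rw0]
5. ~p1, w0   [~&-rule on 4 (branches; this branch)]
6. <>(p2 & p1), w1   [<>-rule on 2: fresh world w1, w0Rw1]
7. ~(p2 & p1), w1   [~<>-rule on 3 via w0Rw1]
8. ~p1, w1   [~&-rule on 7 (branches; this branch)]
9. p2 & p1, w2   [<>-rule on 6: fresh world w2, w1Rw2]
10. p2, w2   [&-rule on 9]
11. p1, w2   [&-rule on 9]
Accessibility: w0Rw0, w0Rw1, w1Rw0, w1Rw1, w1Rw2, w2Rw1, w2Rw2
The negation has an open branch (countermodel exists).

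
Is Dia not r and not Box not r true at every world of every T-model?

Tableau for the negation not (Dia not r and not Box not r):
1. not (Dia not r and not Box not r), u
2. Box not r, u
3. not r, u
Accessibility: uRu
The negation has an open branch (countermodel exists).

Invalid (countermodel exists)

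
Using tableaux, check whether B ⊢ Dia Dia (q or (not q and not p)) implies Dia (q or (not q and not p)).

No, not valid

Tableau for the negation not (Dia Dia (q or (not q and not p)) implies Dia (q or (not q and not p))):
1. not (Dia Dia (q or (not q and not p)) implies Dia (q or (not q and not p))), 0
2. Dia Dia (q or (not q and not p)), 0
3. not Dia (q or (not q and not p)), 0
4. not (q or (not q and not p)), 0
5. not q, 0
6. not (not q and not p), 0
7. p, 0
8. Dia (q or (not q and not p)), 1
9. not (q or (not q and not p)), 1
10. not q, 1
11. not (not q and not p), 1
12. p, 1
13. q or (not q and not p), 2
14. not q and not p, 2
15. not q, 2
16. not p, 2
Accessibility: 0R0, 0R1, 1R0, 1R1, 1R2, 2R1, 2R2
The negation has an open branch (countermodel exists).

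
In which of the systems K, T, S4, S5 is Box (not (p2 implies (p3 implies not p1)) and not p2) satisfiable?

K

T-tableau for the formula:
1. Box (not (p2 implies (p3 implies not p1)) and not p2), u
2. not (p2 implies (p3 implies not p1)) and not p2, u   [Box-rule on 1 via uRu]
3. not (p2 implies (p3 implies not p1)), u   [and-rule on 2]
4. not p2, u   [and-rule on 2]
5. p2, u   [neg-implies-rule on 3]
6. not (p3 implies not p1), u   [neg-implies-rule on 3]
Accessibility: uRu
Branch closes: p2 and not p2 both at u.
Every branch closes (one shown): unsatisfiable in T, hence also in S4, S5 (every S4/S5-frame is a T-frame).
K-tableau for the formula:
1. Box (not (p2 implies (p3 implies not p1)) and not p2), u
Complete open branch: satisfiable in K.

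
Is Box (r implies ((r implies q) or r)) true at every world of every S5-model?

Tableau for the negation not Box (r implies ((r implies q) or r)):
1. not Box (r implies ((r implies q) or r)), 0
2. not (r implies ((r implies q) or r)), 1
3. r, 1
4. not ((r implies q) or r), 1
5. not (r implies q), 1
6. not r, 1
Accessibility: 0R0, 0R1, 1R0, 1R1
Branch closes: r and not r both at 1.
All branches of the negation close; one closing branch shown above.

Valid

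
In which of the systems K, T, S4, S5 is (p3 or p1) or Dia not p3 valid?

K-tableau for the negation not ((p3 or p1) or Dia not p3):
1. not ((p3 or p1) or Dia not p3), 0
2. not (p3 or p1), 0
3. not Dia not p3, 0
4. not p3, 0
5. not p1, 0
Complete open branch: countermodel on a K-frame, so not valid in K.
T-tableau for the negation not ((p3 or p1) or Dia not p3):
1. not ((p3 or p1) or Dia not p3), 0
2. not (p3 or p1), 0
3. not Dia not p3, 0
4. not p3, 0
5. not p1, 0
6. p3, 0
Accessibility: 0R0
Branch closes: p3 and not p3 both at 0.
Every branch closes (one shown): valid in T, hence also in S4, S5 (every theorem of T is a theorem of S4 and S5).

T, S4, S5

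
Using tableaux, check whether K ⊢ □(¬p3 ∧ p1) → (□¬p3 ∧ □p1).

Yes, valid

Tableau for the negation ¬(□(¬p3 ∧ p1) → (□¬p3 ∧ □p1)):
1. ¬(□(¬p3 ∧ p1) → (□¬p3 ∧ □p1)), 0
2. □(¬p3 ∧ p1), 0   [¬→-rule on 1]
3. ¬(□¬p3 ∧ □p1), 0   [¬→-rule on 1]
4. ¬□p1, 0   [¬∧-rule on 3 (branches; this branch)]
5. ¬p1, 1   [¬□-rule on 4: fresh world 1, 0R1]
6. ¬p3 ∧ p1, 1   [□-rule on 2 via 0R1]
7. ¬p3, 1   [∧-rule on 6]
8. p1, 1   [∧-rule on 6]
Accessibility: 0R1
Branch closes: p1 and ¬p1 both at 1.
All branches of the negation close; one closing branch shown above.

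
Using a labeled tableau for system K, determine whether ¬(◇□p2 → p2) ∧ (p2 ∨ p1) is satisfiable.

1. ¬(◇□p2 → p2) ∧ (p2 ∨ p1), w0
2. ¬(◇□p2 → p2), w0
3. p2 ∨ p1, w0
4. ◇□p2, w0
5. ¬p2, w0
6. p1, w0
7. □p2, w1
Accessibility: w0Rw1

Satisfiable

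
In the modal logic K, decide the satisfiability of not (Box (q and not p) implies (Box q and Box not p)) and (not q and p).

1. not (Box (q and not p) implies (Box q and Box not p)) and (not q and p), u
2. not (Box (q and not p) implies (Box q and Box not p)), u
3. not q and p, u
4. Box (q and not p), u
5. not (Box q and Box not p), u
6. not q, u
7. p, u
8. not Box not p, u
9. p, v
10. q and not p, v
11. q, v
12. not p, v
Accessibility: uRv
Branch closes: p and not p both at v.
(One branch shown.) All branches close.

Unsatisfiable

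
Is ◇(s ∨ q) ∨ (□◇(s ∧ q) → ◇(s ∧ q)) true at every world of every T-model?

Tableau for the negation ¬(◇(s ∨ q) ∨ (□◇(s ∧ q) → ◇(s ∧ q))):
1. ¬(◇(s ∨ q) ∨ (□◇(s ∧ q) → ◇(s ∧ q))), 0
2. ¬◇(s ∨ q), 0
3. ¬(□◇(s ∧ q) → ◇(s ∧ q)), 0
4. □◇(s ∧ q), 0
5. ¬◇(s ∧ q), 0
6. ¬(s ∨ q), 0
7. ¬s, 0
8. ¬q, 0
9. ◇(s ∧ q), 0
10. ¬(s ∧ q), 0
11. s ∧ q, 1
12. s, 1
13. q, 1
14. ¬(s ∨ q), 1
15. ¬s, 1
16. ¬q, 1
Accessibility: 0R0, 0R1, 1R1
Branch closes: s and ¬s both at 1.
Every branch of the negation's tableau closes; the branch above is one of them.

Yes, valid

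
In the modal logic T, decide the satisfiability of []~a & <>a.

Unsatisfiable (every branch closes)

1. []~a & <>a, w0
2. []~a, w0   [&-rule on 1]
3. <>a, w0   [&-rule on 1]
4. ~a, w0   [[]-rule on 2 via w0Rw0]
5. a, w1   [<>-rule on 3: fresh world w1, w0Rw1]
6. ~a, w1   [[]-rule on 2 via w0Rw1]
Accessibility: w0Rw0, w0Rw1, w1Rw1
Branch closes: a and ~a both at w1.
(One branch shown.) All branches close.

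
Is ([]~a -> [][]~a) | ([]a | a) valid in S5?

Valid

Tableau for the negation ~(([]~a -> [][]~a) | ([]a | a)):
1. ~(([]~a -> [][]~a) | ([]a | a)), w0
2. ~([]~a -> [][]~a), w0
3. ~([]a | a), w0
4. []~a, w0
5. ~[][]~a, w0
6. ~[]a, w0
7. ~a, w0
8. ~[]~a, w1
9. ~a, w1
10. ~a, w2
11. a, w3
12. ~a, w3
Accessibility: w0Rw0, w0Rw1, w0Rw2, w0Rw3, w1Rw0, w1Rw1, w1Rw2, w1Rw3, w2Rw0, w2Rw1, w2Rw2, w2Rw3, w3Rw0, w3Rw1, w3Rw2, w3Rw3
Branch closes: a and ~a both at w3.
All branches of the negation close; one closing branch shown above.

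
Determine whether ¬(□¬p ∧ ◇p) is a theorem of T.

Tableau for the negation □¬p ∧ ◇p:
1. □¬p ∧ ◇p, 0
2. □¬p, 0   [∧-rule on 1]
3. ◇p, 0   [∧-rule on 1]
4. ¬p, 0   [□-rule on 2 via 0R0]
5. p, 1   [◇-rule on 3: fresh world 1, 0R1]
6. ¬p, 1   [□-rule on 2 via 0R1]
Accessibility: 0R0, 0R1, 1R1
Branch closes: p and ¬p both at 1.
Every branch of the negation's tableau closes; the branch above is one of them.

Valid in T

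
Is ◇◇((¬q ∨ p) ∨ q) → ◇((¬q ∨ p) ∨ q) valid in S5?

Tableau for the negation ¬(◇◇((¬q ∨ p) ∨ q) → ◇((¬q ∨ p) ∨ q)):
1. ¬(◇◇((¬q ∨ p) ∨ q) → ◇((¬q ∨ p) ∨ q)), u
2. ◇◇((¬q ∨ p) ∨ q), u
3. ¬◇((¬q ∨ p) ∨ q), u
4. ¬((¬q ∨ p) ∨ q), u
5. ¬(¬q ∨ p), u
6. ¬q, u
7. q, u
8. ¬p, u
Accessibility: uRu
Branch closes: q and ¬q both at u.
Every branch of the negation's tableau closes; the branch above is one of them.

Valid in S5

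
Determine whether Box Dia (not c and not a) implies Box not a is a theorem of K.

Tableau for the negation not (Box Dia (not c and not a) implies Box not a):
1. not (Box Dia (not c and not a) implies Box not a), u
2. Box Dia (not c and not a), u
3. not Box not a, u
4. a, v
5. Dia (not c and not a), v
6. not c and not a, w
7. not c, w
8. not a, w
Accessibility: uRv, vRw
The negation has an open branch (countermodel exists).

No, not valid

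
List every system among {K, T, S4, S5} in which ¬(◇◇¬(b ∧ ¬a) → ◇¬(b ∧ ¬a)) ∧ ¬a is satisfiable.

K, T

T-tableau for the formula:
1. ¬(◇◇¬(b ∧ ¬a) → ◇¬(b ∧ ¬a)) ∧ ¬a, w0
2. ¬(◇◇¬(b ∧ ¬a) → ◇¬(b ∧ ¬a)), w0
3. ¬a, w0
4. ◇◇¬(b ∧ ¬a), w0
5. ¬◇¬(b ∧ ¬a), w0
6. b ∧ ¬a, w0
7. b, w0
8. ◇¬(b ∧ ¬a), w1
9. b ∧ ¬a, w1
10. b, w1
11. ¬a, w1
12. ¬(b ∧ ¬a), w2
13. a, w2
Accessibility: w0Rw0, w0Rw1, w1Rw1, w1Rw2, w2Rw2
Complete open branch: satisfiable in T, hence also in K (this T-model is also a K-model).
S4-tableau for the formula:
1. ¬(◇◇¬(b ∧ ¬a) → ◇¬(b ∧ ¬a)) ∧ ¬a, w0
2. ¬(◇◇¬(b ∧ ¬a) → ◇¬(b ∧ ¬a)), w0
3. ¬a, w0
4. ◇◇¬(b ∧ ¬a), w0
5. ¬◇¬(b ∧ ¬a), w0
6. b ∧ ¬a, w0
7. b, w0
8. ◇¬(b ∧ ¬a), w1
9. b ∧ ¬a, w1
10. b, w1
11. ¬a, w1
12. ¬(b ∧ ¬a), w2
13. b ∧ ¬a, w2
14. b, w2
15. ¬a, w2
16. a, w2
Accessibility: w0Rw0, w0Rw1, w0Rw2, w1Rw1, w1Rw2, w2Rw2
Branch closes: a and ¬a both at w2.
Every branch closes (one shown): unsatisfiable in S4, hence also in S5 (every S5-frame is an S4-frame).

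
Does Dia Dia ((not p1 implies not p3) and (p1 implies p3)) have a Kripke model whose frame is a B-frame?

1. Dia Dia ((not p1 implies not p3) and (p1 implies p3)), 0
2. Dia ((not p1 implies not p3) and (p1 implies p3)), 1   [Dia-rule on 1: fresh world 1, 0R1]
3. (not p1 implies not p3) and (p1 implies p3), 2   [Dia-rule on 2: fresh world 2, 1R2]
4. not p1 implies not p3, 2   [and-rule on 3]
5. p1 implies p3, 2   [and-rule on 3]
6. not p3, 2   [implies-rule on 4 (branches; this branch)]
7. not p1, 2   [implies-rule on 5 (branches; this branch)]
Accessibility: 0R0, 0R1, 1R0, 1R1, 1R2, 2R1, 2R2

Satisfiable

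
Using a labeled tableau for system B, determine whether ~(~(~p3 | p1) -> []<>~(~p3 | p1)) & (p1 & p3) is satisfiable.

Unsatisfiable (every branch closes)

1. ~(~(~p3 | p1) -> []<>~(~p3 | p1)) & (p1 & p3), w0
2. ~(~(~p3 | p1) -> []<>~(~p3 | p1)), w0
3. p1 & p3, w0
4. ~(~p3 | p1), w0
5. ~[]<>~(~p3 | p1), w0
6. p1, w0
7. p3, w0
8. ~p1, w0
Accessibility: w0Rw0
Branch closes: p1 and ~p1 both at w0.
Every branch closes; the branch above is one of them.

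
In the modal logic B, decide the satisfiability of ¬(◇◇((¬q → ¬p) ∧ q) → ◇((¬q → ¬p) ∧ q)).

Satisfiable (open branch found)

1. ¬(◇◇((¬q → ¬p) ∧ q) → ◇((¬q → ¬p) ∧ q)), u
2. ◇◇((¬q → ¬p) ∧ q), u
3. ¬◇((¬q → ¬p) ∧ q), u
4. ¬((¬q → ¬p) ∧ q), u
5. ¬q, u
6. ◇((¬q → ¬p) ∧ q), v
7. ¬((¬q → ¬p) ∧ q), v
8. ¬q, v
9. (¬q → ¬p) ∧ q, w
10. ¬q → ¬p, w
11. q, w
12. ¬p, w
Accessibility: uRu, uRv, vRu, vRv, vRw, wRv, wRw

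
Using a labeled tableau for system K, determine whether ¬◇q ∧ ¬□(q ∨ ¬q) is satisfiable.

Unsatisfiable

1. ¬◇q ∧ ¬□(q ∨ ¬q), 0
2. ¬◇q, 0
3. ¬□(q ∨ ¬q), 0
4. ¬(q ∨ ¬q), 1
5. ¬q, 1
6. q, 1
Accessibility: 0R1
Branch closes: q and ¬q both at 1.
All branches of the tableau close; one closing branch shown above.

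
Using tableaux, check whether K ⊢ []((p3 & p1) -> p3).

Valid in K

Tableau for the negation ~[]((p3 & p1) -> p3):
1. ~[]((p3 & p1) -> p3), 0
2. ~((p3 & p1) -> p3), 1
3. p3 & p1, 1
4. ~p3, 1
5. p3, 1
6. p1, 1
Accessibility: 0R1
Branch closes: p3 and ~p3 both at 1.
All branches of the negation close; one closing branch shown above.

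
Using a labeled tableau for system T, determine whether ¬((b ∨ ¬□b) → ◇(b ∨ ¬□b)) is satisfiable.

1. ¬((b ∨ ¬□b) → ◇(b ∨ ¬□b)), u
2. b ∨ ¬□b, u   [¬→-rule on 1]
3. ¬◇(b ∨ ¬□b), u   [¬→-rule on 1]
4. ¬(b ∨ ¬□b), u   [¬◇-rule on 3 via uRu]
5. ¬b, u   [¬∨-rule on 4]
6. □b, u   [¬∨-rule on 4]
7. b, u   [□-rule on 6 via uRu]
Accessibility: uRu
Branch closes: b and ¬b both at u.
Every branch closes; the branch above is one of them.

No, unsatisfiable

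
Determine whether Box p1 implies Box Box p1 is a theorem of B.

Invalid (countermodel exists)

Tableau for the negation not (Box p1 implies Box Box p1):
1. not (Box p1 implies Box Box p1), u
2. Box p1, u
3. not Box Box p1, u
4. p1, u
5. not Box p1, v
6. p1, v
7. not p1, w
Accessibility: uRu, uRv, vRu, vRv, vRw, wRv, wRw
The negation has an open branch (countermodel exists).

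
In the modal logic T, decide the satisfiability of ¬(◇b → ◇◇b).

Unsatisfiable (every branch closes)

1. ¬(◇b → ◇◇b), u
2. ◇b, u
3. ¬◇◇b, u
4. ¬◇b, u
5. ¬b, u
6. b, v
7. ¬◇b, v
8. ¬b, v
Accessibility: uRu, uRv, vRv
Branch closes: b and ¬b both at v.
All branches of the tableau close; one closing branch shown above.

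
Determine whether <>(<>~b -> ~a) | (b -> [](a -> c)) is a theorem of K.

Invalid (countermodel exists)

Tableau for the negation ~(<>(<>~b -> ~a) | (b -> [](a -> c))):
1. ~(<>(<>~b -> ~a) | (b -> [](a -> c))), u
2. ~<>(<>~b -> ~a), u
3. ~(b -> [](a -> c)), u
4. b, u
5. ~[](a -> c), u
6. ~(a -> c), v
7. a, v
8. ~c, v
9. ~(<>~b -> ~a), v
10. <>~b, v
11. ~b, w
Accessibility: uRv, vRw
The negation has an open branch (countermodel exists).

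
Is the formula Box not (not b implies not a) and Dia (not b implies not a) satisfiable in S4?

1. Box not (not b implies not a) and Dia (not b implies not a), 0
2. Box not (not b implies not a), 0
3. Dia (not b implies not a), 0
4. not (not b implies not a), 0
5. not b, 0
6. a, 0
7. not b implies not a, 1
8. not (not b implies not a), 1
9. not b, 1
10. a, 1
11. not a, 1
Accessibility: 0R0, 0R1, 1R1
Branch closes: a and not a both at 1.
(One branch shown.) All branches close.

Unsatisfiable (every branch closes)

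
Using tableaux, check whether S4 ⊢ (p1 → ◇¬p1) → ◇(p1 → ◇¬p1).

Tableau for the negation ¬((p1 → ◇¬p1) → ◇(p1 → ◇¬p1)):
1. ¬((p1 → ◇¬p1) → ◇(p1 → ◇¬p1)), 0
2. p1 → ◇¬p1, 0   [¬→-rule on 1]
3. ¬◇(p1 → ◇¬p1), 0   [¬→-rule on 1]
4. ¬(p1 → ◇¬p1), 0   [¬◇-rule on 3 via 0R0]
5. p1, 0   [¬→-rule on 4]
6. ¬◇¬p1, 0   [¬→-rule on 4]
7. ◇¬p1, 0   [→-rule on 2 (branches; this branch)]
8. ¬p1, 1   [◇-rule on 7: fresh world 1, 0R1]
9. ¬(p1 → ◇¬p1), 1   [¬◇-rule on 3 via 0R1]
10. p1, 1   [¬→-rule on 9]
11. ¬◇¬p1, 1   [¬→-rule on 9]
Accessibility: 0R0, 0R1, 1R1
Branch closes: p1 and ¬p1 both at 1.
Every branch of the negation's tableau closes; the branch above is one of them.

Valid in S4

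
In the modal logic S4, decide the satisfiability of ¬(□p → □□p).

Unsatisfiable (every branch closes)

1. ¬(□p → □□p), 0
2. □p, 0   [¬→-rule on 1]
3. ¬□□p, 0   [¬→-rule on 1]
4. p, 0   [□-rule on 2 via 0R0]
5. ¬□p, 1   [¬□-rule on 3: fresh world 1, 0R1]
6. p, 1   [□-rule on 2 via 0R1]
7. ¬p, 2   [¬□-rule on 5: fresh world 2, 1R2]
8. p, 2   [□-rule on 2 via 0R2]
Accessibility: 0R0, 0R1, 0R2, 1R1, 1R2, 2R2
Branch closes: p and ¬p both at 2.
(One branch shown.) All branches close.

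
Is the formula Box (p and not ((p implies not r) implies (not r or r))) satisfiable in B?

Unsatisfiable

1. Box (p and not ((p implies not r) implies (not r or r))), 0
2. p and not ((p implies not r) implies (not r or r)), 0
3. p, 0
4. not ((p implies not r) implies (not r or r)), 0
5. p implies not r, 0
6. not (not r or r), 0
7. r, 0
8. not r, 0
Accessibility: 0R0
Branch closes: r and not r both at 0.
All branches of the tableau close; one closing branch shown above.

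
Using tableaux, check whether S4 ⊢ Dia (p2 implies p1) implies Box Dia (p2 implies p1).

No, not valid

Tableau for the negation not (Dia (p2 implies p1) implies Box Dia (p2 implies p1)):
1. not (Dia (p2 implies p1) implies Box Dia (p2 implies p1)), w0
2. Dia (p2 implies p1), w0
3. not Box Dia (p2 implies p1), w0
4. p2 implies p1, w1
5. p1, w1
6. not Dia (p2 implies p1), w2
7. not (p2 implies p1), w2
8. p2, w2
9. not p1, w2
Accessibility: w0Rw0, w0Rw1, w0Rw2, w1Rw1, w2Rw2
The negation has an open branch (countermodel exists).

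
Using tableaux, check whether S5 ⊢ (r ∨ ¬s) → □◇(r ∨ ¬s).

Yes, valid

Tableau for the negation ¬((r ∨ ¬s) → □◇(r ∨ ¬s)):
1. ¬((r ∨ ¬s) → □◇(r ∨ ¬s)), 0
2. r ∨ ¬s, 0
3. ¬□◇(r ∨ ¬s), 0
4. ¬s, 0
5. ¬◇(r ∨ ¬s), 1
6. ¬(r ∨ ¬s), 0
7. ¬r, 0
8. s, 0
Accessibility: 0R0, 0R1, 1R0, 1R1
Branch closes: s and ¬s both at 0.
Every branch of the negation's tableau closes; the branch above is one of them.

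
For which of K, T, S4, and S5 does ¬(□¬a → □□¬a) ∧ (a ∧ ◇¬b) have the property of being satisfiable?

K-tableau for the formula:
1. ¬(□¬a → □□¬a) ∧ (a ∧ ◇¬b), u
2. ¬(□¬a → □□¬a), u
3. a ∧ ◇¬b, u
4. □¬a, u
5. ¬□□¬a, u
6. a, u
7. ◇¬b, u
8. ¬□¬a, v
9. ¬a, v
10. ¬b, w
11. ¬a, w
12. a, x
Accessibility: uRv, uRw, vRx
Complete open branch: satisfiable in K.
T-tableau for the formula:
1. ¬(□¬a → □□¬a) ∧ (a ∧ ◇¬b), u
2. ¬(□¬a → □□¬a), u
3. a ∧ ◇¬b, u
4. □¬a, u
5. ¬□□¬a, u
6. a, u
7. ◇¬b, u
8. ¬a, u
Accessibility: uRu
Branch closes: a and ¬a both at u.
Every branch closes (one shown): unsatisfiable in T, hence also in S4, S5 (every S4/S5-frame is a T-frame).

K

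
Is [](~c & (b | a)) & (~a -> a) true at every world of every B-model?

Tableau for the negation ~([](~c & (b | a)) & (~a -> a)):
1. ~([](~c & (b | a)) & (~a -> a)), w0
2. ~(~a -> a), w0
3. ~a, w0
Accessibility: w0Rw0
The negation has an open branch (countermodel exists).

Not valid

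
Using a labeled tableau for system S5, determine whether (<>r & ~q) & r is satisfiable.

1. (<>r & ~q) & r, w0
2. <>r & ~q, w0
3. r, w0
4. <>r, w0
5. ~q, w0
6. r, w1
Accessibility: w0Rw0, w0Rw1, w1Rw0, w1Rw1

Satisfiable (open branch found)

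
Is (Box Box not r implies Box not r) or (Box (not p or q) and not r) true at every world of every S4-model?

Yes, valid

Tableau for the negation not ((Box Box not r implies Box not r) or (Box (not p or q) and not r)):
1. not ((Box Box not r implies Box not r) or (Box (not p or q) and not r)), w0
2. not (Box Box not r implies Box not r), w0   [neg-or-rule on 1]
3. not (Box (not p or q) and not r), w0   [neg-or-rule on 1]
4. Box Box not r, w0   [neg-implies-rule on 2]
5. not Box not r, w0   [neg-implies-rule on 2]
6. Box not r, w0   [Box-rule on 4 via w0Rw0]
7. not r, w0   [Box-rule on 6 via w0Rw0]
8. not Box (not p or q), w0   [neg-and-rule on 3 (branches; this branch)]
9. r, w1   [neg-Box-rule on 5: fresh world w1, w0Rw1]
10. Box not r, w1   [Box-rule on 4 via w0Rw1]
11. not r, w1   [Box-rule on 6 via w0Rw1]
Accessibility: w0Rw0, w0Rw1, w1Rw1
Branch closes: r and not r both at w1.
Every branch of the negation's tableau closes; the branch above is one of them.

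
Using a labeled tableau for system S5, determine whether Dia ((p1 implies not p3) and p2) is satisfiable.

1. Dia ((p1 implies not p3) and p2), w0
2. (p1 implies not p3) and p2, w1   [Dia-rule on 1: fresh world w1, w0Rw1]
3. p1 implies not p3, w1   [and-rule on 2]
4. p2, w1   [and-rule on 2]
5. not p3, w1   [implies-rule on 3 (branches; this branch)]
Accessibility: w0Rw0, w0Rw1, w1Rw0, w1Rw1

Yes, satisfiable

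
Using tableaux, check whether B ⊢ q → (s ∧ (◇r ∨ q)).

Tableau for the negation ¬(q → (s ∧ (◇r ∨ q))):
1. ¬(q → (s ∧ (◇r ∨ q))), w0
2. q, w0   [¬→-rule on 1]
3. ¬(s ∧ (◇r ∨ q)), w0   [¬→-rule on 1]
4. ¬s, w0   [¬∧-rule on 3 (branches; this branch)]
Accessibility: w0Rw0
The negation has an open branch (countermodel exists).

No, not valid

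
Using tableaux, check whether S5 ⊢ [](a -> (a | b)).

Valid

Tableau for the negation ~[](a -> (a | b)):
1. ~[](a -> (a | b)), w0
2. ~(a -> (a | b)), w1   [~[]-rule on 1: fresh world w1, w0Rw1]
3. a, w1   [~->-rule on 2]
4. ~(a | b), w1   [~->-rule on 2]
5. ~a, w1   [~|-rule on 4]
6. ~b, w1   [~|-rule on 4]
Accessibility: w0Rw0, w0Rw1, w1Rw0, w1Rw1
Branch closes: a and ~a both at w1.
All branches of the negation close; one closing branch shown above.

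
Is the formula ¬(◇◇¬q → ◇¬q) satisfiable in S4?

1. ¬(◇◇¬q → ◇¬q), u
2. ◇◇¬q, u   [¬→-rule on 1]
3. ¬◇¬q, u   [¬→-rule on 1]
4. q, u   [¬◇-rule on 3 via uRu]
5. ◇¬q, v   [◇-rule on 2: fresh world v, uRv]
6. q, v   [¬◇-rule on 3 via uRv]
7. ¬q, w   [◇-rule on 5: fresh world w, vRw]
8. q, w   [¬◇-rule on 3 via uRw]
Accessibility: uRu, uRv, uRw, vRv, vRw, wRw
Branch closes: q and ¬q both at w.
Every branch closes; the branch above is one of them.

Unsatisfiable (every branch closes)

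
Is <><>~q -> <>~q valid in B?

No, not valid

Tableau for the negation ~(<><>~q -> <>~q):
1. ~(<><>~q -> <>~q), w0
2. <><>~q, w0
3. ~<>~q, w0
4. q, w0
5. <>~q, w1
6. q, w1
7. ~q, w2
Accessibility: w0Rw0, w0Rw1, w1Rw0, w1Rw1, w1Rw2, w2Rw1, w2Rw2
The negation has an open branch (countermodel exists).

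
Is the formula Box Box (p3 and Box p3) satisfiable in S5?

Yes, satisfiable

1. Box Box (p3 and Box p3), 0
2. Box (p3 and Box p3), 0
3. p3 and Box p3, 0
4. p3, 0
5. Box p3, 0
Accessibility: 0R0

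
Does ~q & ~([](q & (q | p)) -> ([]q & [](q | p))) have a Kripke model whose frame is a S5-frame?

1. ~q & ~([](q & (q | p)) -> ([]q & [](q | p))), w0
2. ~q, w0
3. ~([](q & (q | p)) -> ([]q & [](q | p))), w0
4. [](q & (q | p)), w0
5. ~([]q & [](q | p)), w0
6. q & (q | p), w0
7. q, w0
8. q | p, w0
Accessibility: w0Rw0
Branch closes: q and ~q both at w0.
All branches of the tableau close; one closing branch shown above.

No, unsatisfiable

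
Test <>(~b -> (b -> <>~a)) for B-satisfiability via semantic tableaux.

Satisfiable (open branch found)

1. <>(~b -> (b -> <>~a)), 0
2. ~b -> (b -> <>~a), 1
3. b -> <>~a, 1
4. <>~a, 1
5. ~a, 2
Accessibility: 0R0, 0R1, 1R0, 1R1, 1R2, 2R1, 2R2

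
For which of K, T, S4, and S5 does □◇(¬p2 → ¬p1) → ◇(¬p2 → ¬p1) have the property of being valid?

T, S4, S5

K-tableau for the negation ¬(□◇(¬p2 → ¬p1) → ◇(¬p2 → ¬p1)):
1. ¬(□◇(¬p2 → ¬p1) → ◇(¬p2 → ¬p1)), 0
2. □◇(¬p2 → ¬p1), 0
3. ¬◇(¬p2 → ¬p1), 0
Complete open branch: countermodel on a K-frame, so not valid in K.
T-tableau for the negation ¬(□◇(¬p2 → ¬p1) → ◇(¬p2 → ¬p1)):
1. ¬(□◇(¬p2 → ¬p1) → ◇(¬p2 → ¬p1)), 0
2. □◇(¬p2 → ¬p1), 0
3. ¬◇(¬p2 → ¬p1), 0
4. ◇(¬p2 → ¬p1), 0
5. ¬(¬p2 → ¬p1), 0
6. ¬p2, 0
7. p1, 0
8. ¬p2 → ¬p1, 1
9. ◇(¬p2 → ¬p1), 1
10. ¬(¬p2 → ¬p1), 1
11. ¬p2, 1
12. p1, 1
13. ¬p1, 1
Accessibility: 0R0, 0R1, 1R1
Branch closes: p1 and ¬p1 both at 1.
Every branch closes (one shown): valid in T, hence also in S4, S5 (every theorem of T is a theorem of S4 and S5).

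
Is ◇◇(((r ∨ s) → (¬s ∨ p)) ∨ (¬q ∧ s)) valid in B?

Invalid (countermodel exists)

Tableau for the negation ¬◇◇(((r ∨ s) → (¬s ∨ p)) ∨ (¬q ∧ s)):
1. ¬◇◇(((r ∨ s) → (¬s ∨ p)) ∨ (¬q ∧ s)), 0
2. ¬◇(((r ∨ s) → (¬s ∨ p)) ∨ (¬q ∧ s)), 0
3. ¬(((r ∨ s) → (¬s ∨ p)) ∨ (¬q ∧ s)), 0
4. ¬((r ∨ s) → (¬s ∨ p)), 0
5. ¬(¬q ∧ s), 0
6. r ∨ s, 0
7. ¬(¬s ∨ p), 0
8. s, 0
9. ¬p, 0
10. q, 0
Accessibility: 0R0
The negation has an open branch (countermodel exists).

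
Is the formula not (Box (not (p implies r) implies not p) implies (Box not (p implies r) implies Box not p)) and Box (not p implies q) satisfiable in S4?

1. not (Box (not (p implies r) implies not p) implies (Box not (p implies r) implies Box not p)) and Box (not p implies q), 0
2. not (Box (not (p implies r) implies not p) implies (Box not (p implies r) implies Box not p)), 0
3. Box (not p implies q), 0
4. Box (not (p implies r) implies not p), 0
5. not (Box not (p implies r) implies Box not p), 0
6. Box not (p implies r), 0
7. not Box not p, 0
8. not p implies q, 0
9. not (p implies r) implies not p, 0
10. not (p implies r), 0
11. p, 0
12. not r, 0
13. q, 0
14. p implies r, 0
15. r, 0
Accessibility: 0R0
Branch closes: r and not r both at 0.
All branches of the tableau close; one closing branch shown above.

Unsatisfiable (every branch closes)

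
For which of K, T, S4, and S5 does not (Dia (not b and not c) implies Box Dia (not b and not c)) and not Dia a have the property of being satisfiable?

S4-tableau for the formula:
1. not (Dia (not b and not c) implies Box Dia (not b and not c)) and not Dia a, 0
2. not (Dia (not b and not c) implies Box Dia (not b and not c)), 0   [and-rule on 1]
3. not Dia a, 0   [and-rule on 1]
4. Dia (not b and not c), 0   [neg-implies-rule on 2]
5. not Box Dia (not b and not c), 0   [neg-implies-rule on 2]
6. not a, 0   [neg-Dia-rule on 3 via 0R0]
7. not b and not c, 1   [Dia-rule on 4: fresh world 1, 0R1]
8. not b, 1   [and-rule on 7]
9. not c, 1   [and-rule on 7]
10. not a, 1   [neg-Dia-rule on 3 via 0R1]
11. not Dia (not b and not c), 2   [neg-Box-rule on 5: fresh world 2, 0R2]
12. not a, 2   [neg-Dia-rule on 3 via 0R2]
13. not (not b and not c), 2   [neg-Dia-rule on 11 via 2R2]
14. c, 2   [neg-and-rule on 13 (branches; this branch)]
Accessibility: 0R0, 0R1, 0R2, 1R1, 2R2
Complete open branch: satisfiable in S4, hence also in K, T (this S4-model is also a K-model and a T-model).
S5-tableau for the formula:
1. not (Dia (not b and not c) implies Box Dia (not b and not c)) and not Dia a, 0
2. not (Dia (not b and not c) implies Box Dia (not b and not c)), 0   [and-rule on 1]
3. not Dia a, 0   [and-rule on 1]
4. Dia (not b and not c), 0   [neg-implies-rule on 2]
5. not Box Dia (not b and not c), 0   [neg-implies-rule on 2]
6. not a, 0   [neg-Dia-rule on 3 via 0R0]
7. not b and not c, 1   [Dia-rule on 4: fresh world 1, 0R1]
8. not b, 1   [and-rule on 7]
9. not c, 1   [and-rule on 7]
10. not a, 1   [neg-Dia-rule on 3 via 0R1]
11. not Dia (not b and not c), 2   [neg-Box-rule on 5: fresh world 2, 0R2]
12. not a, 2   [neg-Dia-rule on 3 via 0R2]
13. not (not b and not c), 0   [neg-Dia-rule on 11 via 2R0]
14. not (not b and not c), 1   [neg-Dia-rule on 11 via 2R1]
15. not (not b and not c), 2   [neg-Dia-rule on 11 via 2R2]
16. c, 0   [neg-and-rule on 13 (branches; this branch)]
17. c, 1   [neg-and-rule on 14 (branches; this branch)]
Accessibility: 0R0, 0R1, 0R2, 1R0, 1R1, 1R2, 2R0, 2R1, 2R2
Branch closes: c and not c both at 1.
Every branch closes (one shown): unsatisfiable in S5.

K, T, S4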